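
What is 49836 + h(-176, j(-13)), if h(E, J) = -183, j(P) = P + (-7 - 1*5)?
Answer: 49653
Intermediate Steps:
j(P) = -12 + P (j(P) = P + (-7 - 5) = P - 12 = -12 + P)
49836 + h(-176, j(-13)) = 49836 - 183 = 49653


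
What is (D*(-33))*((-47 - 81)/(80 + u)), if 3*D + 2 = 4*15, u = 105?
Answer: 81664/185 ≈ 441.43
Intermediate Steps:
D = 58/3 (D = -⅔ + (4*15)/3 = -⅔ + (⅓)*60 = -⅔ + 20 = 58/3 ≈ 19.333)
(D*(-33))*((-47 - 81)/(80 + u)) = ((58/3)*(-33))*((-47 - 81)/(80 + 105)) = -(-81664)/185 = -638*(-128/185) = 81664/185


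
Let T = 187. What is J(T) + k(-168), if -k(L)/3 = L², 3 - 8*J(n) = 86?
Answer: -677459/8 ≈ -84682.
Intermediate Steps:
J(n) = -83/8 (J(n) = 3/8 - ⅛*86 = 3/8 - 43/4 = -83/8)
k(L) = -3*L²
J(T) + k(-168) = -83/8 - 3*(-168)² = -83/8 - 3*28224 = -83/8 - 84672 = -677459/8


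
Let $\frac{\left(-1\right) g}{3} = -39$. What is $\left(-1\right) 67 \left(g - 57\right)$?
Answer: $-4020$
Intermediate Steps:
$g = 117$ ($g = \left(-3\right) \left(-39\right) = 117$)
$\left(-1\right) 67 \left(g - 57\right) = \left(-1\right) 67 \left(117 - 57\right) = - 67 \left(117 - 57\right) = \left(-67\right) 60 = -4020$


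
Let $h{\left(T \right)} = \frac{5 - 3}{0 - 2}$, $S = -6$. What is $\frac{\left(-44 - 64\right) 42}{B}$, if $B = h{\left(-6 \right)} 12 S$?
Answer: $-63$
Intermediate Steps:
$h{\left(T \right)} = -1$ ($h{\left(T \right)} = \frac{2}{-2} = 2 \left(- \frac{1}{2}\right) = -1$)
$B = 72$ ($B = \left(-1\right) 12 \left(-6\right) = \left(-12\right) \left(-6\right) = 72$)
$\frac{\left(-44 - 64\right) 42}{B} = \frac{\left(-44 - 64\right) 42}{72} = \left(-44 - 64\right) 42 \cdot \frac{1}{72} = \left(-108\right) 42 \cdot \frac{1}{72} = \left(-4536\right) \frac{1}{72} = -63$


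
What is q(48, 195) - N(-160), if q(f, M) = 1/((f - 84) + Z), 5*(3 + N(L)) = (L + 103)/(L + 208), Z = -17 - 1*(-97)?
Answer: 2869/880 ≈ 3.2602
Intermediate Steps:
Z = 80 (Z = -17 + 97 = 80)
N(L) = -3 + (103 + L)/(5*(208 + L)) (N(L) = -3 + ((L + 103)/(L + 208))/5 = -3 + ((103 + L)/(208 + L))/5 = -3 + (103 + L)/(5*(208 + L)))
q(f, M) = 1/(-4 + f) (q(f, M) = 1/((f - 84) + 80) = 1/((-84 + f) + 80) = 1/(-4 + f))
q(48, 195) - N(-160) = 1/(-4 + 48) - 7*(-431 - 2*(-160))/(5*(208 - 160)) = 1/44 - 7*(-431 + 320)/(5*48) = 1/44 - 7*(-111)/(5*48) = 1/44 - 1*(-259/80) = 1/44 + 259/80 = 2869/880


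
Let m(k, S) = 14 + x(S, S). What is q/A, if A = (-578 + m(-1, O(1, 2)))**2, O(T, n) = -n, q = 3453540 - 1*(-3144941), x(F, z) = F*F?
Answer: 6598481/313600 ≈ 21.041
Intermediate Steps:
x(F, z) = F**2
q = 6598481 (q = 3453540 + 3144941 = 6598481)
m(k, S) = 14 + S**2
A = 313600 (A = (-578 + (14 + (-1*2)**2))**2 = (-578 + (14 + (-2)**2))**2 = (-578 + (14 + 4))**2 = (-578 + 18)**2 = (-560)**2 = 313600)
q/A = 6598481/313600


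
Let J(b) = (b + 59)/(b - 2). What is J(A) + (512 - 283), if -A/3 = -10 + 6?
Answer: 2361/10 ≈ 236.10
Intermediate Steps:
A = 12 (A = -3*(-10 + 6) = -3*(-4) = 12)
J(b) = (59 + b)/(-2 + b)
J(A) + (512 - 283) = (59 + 12)/(-2 + 12) + (512 - 283) = 71/10 + 229 = 2361/10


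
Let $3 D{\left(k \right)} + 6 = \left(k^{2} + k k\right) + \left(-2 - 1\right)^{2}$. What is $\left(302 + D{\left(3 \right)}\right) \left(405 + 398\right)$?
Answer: $248127$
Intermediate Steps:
$D{\left(k \right)} = 1 + \frac{2 k^{2}}{3}$ ($D{\left(k \right)} = -2 + \frac{\left(k^{2} + k k\right) + \left(-2 - 1\right)^{2}}{3} = -2 + \frac{\left(k^{2} + k^{2}\right) + \left(-3\right)^{2}}{3} = -2 + \frac{2 k^{2} + 9}{3} = -2 + \frac{9 + 2 k^{2}}{3} = -2 + \left(3 + \frac{2 k^{2}}{3}\right) = 1 + \frac{2 k^{2}}{3}$)
$\left(302 + D{\left(3 \right)}\right) \left(405 + 398\right) = \left(302 + \left(1 + \frac{2 \cdot 3^{2}}{3}\right)\right) \left(405 + 398\right) = \left(302 + \left(1 + \frac{2}{3} \cdot 9\right)\right) 803 = \left(302 + \left(1 + 6\right)\right) 803 = \left(302 + 7\right) 803 = 309 \cdot 803 = 248127$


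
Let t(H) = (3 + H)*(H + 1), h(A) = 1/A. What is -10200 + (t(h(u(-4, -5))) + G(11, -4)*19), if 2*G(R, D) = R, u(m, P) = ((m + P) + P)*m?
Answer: -31649855/3136 ≈ -10092.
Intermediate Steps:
u(m, P) = m*(m + 2*P) (u(m, P) = ((P + m) + P)*m = (m + 2*P)*m = m*(m + 2*P))
G(R, D) = R/2
t(H) = (1 + H)*(3 + H) (t(H) = (3 + H)*(1 + H) = (1 + H)*(3 + H))
-10200 + (t(h(u(-4, -5))) + G(11, -4)*19) = -10200 + ((3 + (1/(-4*(-4 + 2*(-5))))² + 4/((-4*(-4 + 2*(-5))))) + ((½)*11)*19) = -10200 + ((3 + (1/(-4*(-4 - 10)))² + 4/((-4*(-4 - 10)))) + (11/2)*19) = -10200 + ((3 + (1/(-4*(-14)))² + 4/((-4*(-14)))) + 209/2) = -10200 + ((3 + (1/56)² + 4/56) + 209/2) = -10200 + ((3 + (1/56)² + 4*(1/56)) + 209/2) = -10200 + ((3 + 1/3136 + 1/14) + 209/2) = -10200 + (9633/3136 + 209/2) = -10200 + 337345/3136 = -31649855/3136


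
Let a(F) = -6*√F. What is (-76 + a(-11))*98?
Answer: -7448 - 588*I*√11 ≈ -7448.0 - 1950.2*I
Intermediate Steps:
(-76 + a(-11))*98 = (-76 - 6*I*√11)*98 = -7448 - 588*I*√11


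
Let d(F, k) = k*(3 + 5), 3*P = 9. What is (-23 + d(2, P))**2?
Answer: 1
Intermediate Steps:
P = 3 (P = (1/3)*9 = 3)
d(F, k) = 8*k (d(F, k) = k*8 = 8*k)
(-23 + d(2, P))**2 = (-23 + 8*3)**2 = (-23 + 24)**2 = 1**2 = 1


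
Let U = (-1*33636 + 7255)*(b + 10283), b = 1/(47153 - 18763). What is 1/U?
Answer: -28390/7701520641351 ≈ -3.6863e-9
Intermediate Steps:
b = 1/28390 ≈ 3.5224e-5
U = -7701520641351/28390 (U = (-1*33636 + 7255)*(1/28390 + 10283) = (-33636 + 7255)*(291934371/28390) = -26381*291934371/28390 = -7701520641351/28390 ≈ -2.7128e+8)
1/U = 1/(-7701520641351/28390) = -28390/7701520641351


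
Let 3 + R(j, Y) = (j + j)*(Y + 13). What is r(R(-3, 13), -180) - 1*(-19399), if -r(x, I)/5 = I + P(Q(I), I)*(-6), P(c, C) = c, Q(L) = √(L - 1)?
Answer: 20299 + 30*I*√181 ≈ 20299.0 + 403.61*I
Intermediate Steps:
R(j, Y) = -3 + 2*j*(13 + Y) (R(j, Y) = -3 + (j + j)*(Y + 13) = -3 + (2*j)*(13 + Y) = -3 + 2*j*(13 + Y))
Q(L) = √(-1 + L)
r(x, I) = -5*I + 30*√(-1 + I) (r(x, I) = -5*(I + √(-1 + I)*(-6)) = -5*(I - 6*√(-1 + I)) = -5*I + 30*√(-1 + I))
r(R(-3, 13), -180) - 1*(-19399) = (-5*(-180) + 30*√(-1 - 180)) - 1*(-19399) = (900 + 30*√(-181)) + 19399 = (900 + 30*(I*√181)) + 19399 = (900 + 30*I*√181) + 19399 = 20299 + 30*I*√181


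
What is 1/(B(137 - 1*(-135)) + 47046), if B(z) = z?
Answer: 1/47318 ≈ 2.1134e-5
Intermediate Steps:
1/(B(137 - 1*(-135)) + 47046) = 1/((137 - 1*(-135)) + 47046) = 1/((137 + 135) + 47046) = 1/(272 + 47046) = 1/47318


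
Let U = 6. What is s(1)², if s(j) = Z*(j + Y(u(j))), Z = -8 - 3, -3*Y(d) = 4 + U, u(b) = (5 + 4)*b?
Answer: 5929/9 ≈ 658.78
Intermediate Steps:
u(b) = 9*b
Y(d) = -10/3 (Y(d) = -(4 + 6)/3 = -⅓*10 = -10/3)
Z = -11
s(j) = 110/3 - 11*j (s(j) = -11*(j - 10/3) = -11*(-10/3 + j) = 110/3 - 11*j)
s(1)² = (110/3 - 11*1)² = (110/3 - 11)² = (77/3)² = 5929/9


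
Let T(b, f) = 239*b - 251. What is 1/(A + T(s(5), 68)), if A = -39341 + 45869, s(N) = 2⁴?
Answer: 1/10101 ≈ 9.9000e-5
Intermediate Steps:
s(N) = 16
T(b, f) = -251 + 239*b
A = 6528
1/(A + T(s(5), 68)) = 1/(6528 + (-251 + 239*16)) = 1/(6528 + (-251 + 3824)) = 1/(6528 + 3573) = 1/10101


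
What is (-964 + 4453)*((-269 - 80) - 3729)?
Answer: -14228142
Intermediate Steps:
(-964 + 4453)*((-269 - 80) - 3729) = 3489*(-349 - 3729) = 3489*(-4078) = -14228142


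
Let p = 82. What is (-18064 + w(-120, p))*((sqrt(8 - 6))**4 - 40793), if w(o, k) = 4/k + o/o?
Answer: 30207558409/41 ≈ 7.3677e+8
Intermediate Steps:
w(o, k) = 1 + 4/k (w(o, k) = 4/k + 1 = 1 + 4/k)
(-18064 + w(-120, p))*((sqrt(8 - 6))**4 - 40793) = (-18064 + (4 + 82)/82)*((sqrt(8 - 6))**4 - 40793) = (-18064 + (1/82)*86)*((sqrt(2))**4 - 40793) = (-18064 + 43/41)*(4 - 40793) = -740581/41*(-40789) = 30207558409/41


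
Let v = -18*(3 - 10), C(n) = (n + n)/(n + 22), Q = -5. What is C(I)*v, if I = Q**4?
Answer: 157500/647 ≈ 243.43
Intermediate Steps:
I = 625 (I = (-5)**4 = 625)
C(n) = 2*n/(22 + n) (C(n) = (2*n)/(22 + n) = 2*n/(22 + n))
v = 126 (v = -18*(-7) = 126)
C(I)*v = (2*625/(22 + 625))*126 = (2*625/647)*126 = (2*625*(1/647))*126 = (1250/647)*126 = 157500/647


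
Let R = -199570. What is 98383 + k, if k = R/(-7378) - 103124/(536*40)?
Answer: 277967247973/2824720 ≈ 98405.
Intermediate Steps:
k = 62820213/2824720 (k = -199570/(-7378) - 103124/(536*40) = -199570*(-1/7378) - 103124/21440 = 14255/527 - 103124*1/21440 = 14255/527 - 25781/5360 = 62820213/2824720 ≈ 22.239)
98383 + k = 98383 + 62820213/2824720 = 277967247973/2824720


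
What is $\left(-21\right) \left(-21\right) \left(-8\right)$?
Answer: $-3528$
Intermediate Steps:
$\left(-21\right) \left(-21\right) \left(-8\right) = 441 \left(-8\right) = -3528$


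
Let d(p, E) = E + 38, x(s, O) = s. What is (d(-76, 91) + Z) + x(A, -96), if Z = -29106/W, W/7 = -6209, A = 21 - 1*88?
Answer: 55588/887 ≈ 62.670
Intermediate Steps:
A = -67 (A = 21 - 88 = -67)
d(p, E) = 38 + E
W = -43463 (W = 7*(-6209) = -43463)
Z = 594/887 (Z = -29106/(-43463) = -29106*(-1/43463) = 594/887 ≈ 0.66967)
(d(-76, 91) + Z) + x(A, -96) = ((38 + 91) + 594/887) - 67 = (129 + 594/887) - 67 = 115017/887 - 67 = 55588/887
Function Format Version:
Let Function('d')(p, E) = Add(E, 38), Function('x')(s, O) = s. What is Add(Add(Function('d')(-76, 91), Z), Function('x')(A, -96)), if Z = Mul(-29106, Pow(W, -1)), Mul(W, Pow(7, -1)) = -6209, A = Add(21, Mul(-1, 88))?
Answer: Rational(55588, 887) ≈ 62.670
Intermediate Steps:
A = -67 (A = Add(21, -88) = -67)
Function('d')(p, E) = Add(38, E)
W = -43463 (W = Mul(7, -6209) = -43463)
Z = Rational(594, 887) (Z = Mul(-29106, Pow(-43463, -1)) = Mul(-29106, Rational(-1, 43463)) = Rational(594, 887) ≈ 0.66967)
Add(Add(Function('d')(-76, 91), Z), Function('x')(A, -96)) = Add(Add(Add(38, 91), Rational(594, 887)), -67) = Add(Add(129, Rational(594, 887)), -67) = Add(Rational(115017, 887), -67) = Rational(55588, 887)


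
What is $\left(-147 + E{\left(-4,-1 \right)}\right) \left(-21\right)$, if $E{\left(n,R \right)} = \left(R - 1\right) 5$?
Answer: $3297$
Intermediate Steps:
$E{\left(n,R \right)} = -5 + 5 R$ ($E{\left(n,R \right)} = \left(-1 + R\right) 5 = -5 + 5 R$)
$\left(-147 + E{\left(-4,-1 \right)}\right) \left(-21\right) = \left(-147 + \left(-5 + 5 \left(-1\right)\right)\right) \left(-21\right) = \left(-147 - 10\right) \left(-21\right) = \left(-157\right) \left(-21\right) = 3297$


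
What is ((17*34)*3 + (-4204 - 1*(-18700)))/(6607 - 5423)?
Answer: 8115/592 ≈ 13.708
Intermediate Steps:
((17*34)*3 + (-4204 - 1*(-18700)))/(6607 - 5423) = (578*3 + (-4204 + 18700))/1184 = (1734 + 14496)*(1/1184) = 16230*(1/1184) = 8115/592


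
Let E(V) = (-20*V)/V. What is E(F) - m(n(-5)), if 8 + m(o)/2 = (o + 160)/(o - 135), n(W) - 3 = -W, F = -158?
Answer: -172/127 ≈ -1.3543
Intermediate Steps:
n(W) = 3 - W
m(o) = -16 + 2*(160 + o)/(-135 + o) (m(o) = -16 + 2*((o + 160)/(o - 135)) = -16 + 2*((160 + o)/(-135 + o)) = -16 + 2*(160 + o)/(-135 + o))
E(V) = -20
E(F) - m(n(-5)) = -20 - 2*(1240 - 7*(3 - 1*(-5)))/(-135 + (3 - 1*(-5))) = -20 - 2*(1240 - 7*(3 + 5))/(-135 + (3 + 5)) = -20 - 2*(1240 - 7*8)/(-135 + 8) = -20 - 2*(1240 - 56)/(-127) = -20 - 2*(-1)*1184/127 = -20 - 1*(-2368/127) = -20 + 2368/127 = -172/127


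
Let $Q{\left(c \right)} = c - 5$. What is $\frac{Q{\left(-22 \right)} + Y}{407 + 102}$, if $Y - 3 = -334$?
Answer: $- \frac{358}{509} \approx -0.70334$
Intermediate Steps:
$Q{\left(c \right)} = -5 + c$ ($Q{\left(c \right)} = c - 5 = -5 + c$)
$Y = -331$ ($Y = 3 - 334 = -331$)
$\frac{Q{\left(-22 \right)} + Y}{407 + 102} = \frac{\left(-5 - 22\right) - 331}{407 + 102} = \frac{-27 - 331}{509} = \left(-358\right) \frac{1}{509} = - \frac{358}{509}$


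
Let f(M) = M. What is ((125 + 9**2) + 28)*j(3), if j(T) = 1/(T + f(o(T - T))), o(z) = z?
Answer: 78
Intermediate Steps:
j(T) = 1/T (j(T) = 1/(T + (T - T)) = 1/(T + 0) = 1/T)
((125 + 9**2) + 28)*j(3) = ((125 + 9**2) + 28)/3 = ((125 + 81) + 28)*(1/3) = (206 + 28)*(1/3) = 234*(1/3) = 78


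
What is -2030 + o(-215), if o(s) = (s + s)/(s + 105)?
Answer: -22287/11 ≈ -2026.1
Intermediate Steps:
o(s) = 2*s/(105 + s) (o(s) = (2*s)/(105 + s) = 2*s/(105 + s))
-2030 + o(-215) = -2030 + 2*(-215)/(105 - 215) = -2030 + 2*(-215)/(-110) = -2030 + 2*(-215)*(-1/110) = -2030 + 43/11 = -22287/11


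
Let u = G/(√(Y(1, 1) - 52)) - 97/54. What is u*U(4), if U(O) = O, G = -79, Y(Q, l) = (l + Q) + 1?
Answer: -194/27 + 316*I/7 ≈ -7.1852 + 45.143*I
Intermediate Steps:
Y(Q, l) = 1 + Q + l (Y(Q, l) = (Q + l) + 1 = 1 + Q + l)
u = -97/54 + 79*I/7 (u = -79/√((1 + 1 + 1) - 52) - 97/54 = -79/√(3 - 52) - 97*1/54 = -79*(-I/7) - 97/54 = -(-79)*I/7 - 97/54 = 79*I/7 - 97/54 = -97/54 + 79*I/7 ≈ -1.7963 + 11.286*I)
u*U(4) = (-97/54 + 79*I/7)*4 = -194/27 + 316*I/7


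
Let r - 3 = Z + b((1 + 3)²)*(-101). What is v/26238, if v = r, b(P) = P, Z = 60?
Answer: -1553/26238 ≈ -0.059189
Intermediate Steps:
r = -1553 (r = 3 + (60 + (1 + 3)²*(-101)) = 3 + (60 + 4²*(-101)) = 3 + (60 + 16*(-101)) = 3 + (60 - 1616) = 3 - 1556 = -1553)
v = -1553
v/26238 = -1553/26238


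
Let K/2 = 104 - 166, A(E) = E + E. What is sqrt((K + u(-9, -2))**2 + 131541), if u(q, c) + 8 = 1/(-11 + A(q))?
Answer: sqrt(125287222)/29 ≈ 385.97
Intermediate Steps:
A(E) = 2*E
u(q, c) = -8 + 1/(-11 + 2*q)
K = -124 (K = 2*(104 - 166) = 2*(-62) = -124)
sqrt((K + u(-9, -2))**2 + 131541) = sqrt((-124 + (89 - 16*(-9))/(-11 + 2*(-9)))**2 + 131541) = sqrt((-124 + (89 + 144)/(-11 - 18))**2 + 131541) = sqrt((-124 + 233/(-29))**2 + 131541) = sqrt((-124 - 1/29*233)**2 + 131541) = sqrt((-124 - 233/29)**2 + 131541) = sqrt((-3829/29)**2 + 131541) = sqrt(14661241/841 + 131541) = sqrt(125287222/841) = sqrt(125287222)/29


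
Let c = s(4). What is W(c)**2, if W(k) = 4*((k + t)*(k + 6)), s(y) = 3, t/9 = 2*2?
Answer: 1971216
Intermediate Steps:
t = 36 (t = 9*(2*2) = 9*4 = 36)
c = 3
W(k) = 4*(6 + k)*(36 + k) (W(k) = 4*((k + 36)*(k + 6)) = 4*((36 + k)*(6 + k)) = 4*((6 + k)*(36 + k)) = 4*(6 + k)*(36 + k))
W(c)**2 = (864 + 4*3**2 + 168*3)**2 = (864 + 4*9 + 504)**2 = (864 + 36 + 504)**2 = 1404**2 = 1971216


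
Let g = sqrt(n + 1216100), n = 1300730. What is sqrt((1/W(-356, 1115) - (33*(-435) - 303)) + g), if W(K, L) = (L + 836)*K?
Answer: sqrt(1767784251911233 + 120602009284*sqrt(2516830))/347278 ≈ 127.45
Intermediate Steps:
W(K, L) = K*(836 + L) (W(K, L) = (836 + L)*K = K*(836 + L))
g = sqrt(2516830) (g = sqrt(1300730 + 1216100) = sqrt(2516830) ≈ 1586.5)
sqrt((1/W(-356, 1115) - (33*(-435) - 303)) + g) = sqrt((1/(-356*(836 + 1115)) - (33*(-435) - 303)) + sqrt(2516830)) = sqrt((1/(-356*1951) - (-14355 - 303)) + sqrt(2516830)) = sqrt((1/(-694556) - 1*(-14658)) + sqrt(2516830)) = sqrt((-1/694556 + 14658) + sqrt(2516830)) = sqrt(10180801847/694556 + sqrt(2516830))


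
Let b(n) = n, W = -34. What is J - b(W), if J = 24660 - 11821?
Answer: 12873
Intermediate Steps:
J = 12839
J - b(W) = 12839 - 1*(-34) = 12839 + 34 = 12873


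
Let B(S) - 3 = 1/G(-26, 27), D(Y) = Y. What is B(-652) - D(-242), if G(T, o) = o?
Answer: 6616/27 ≈ 245.04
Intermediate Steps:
B(S) = 82/27 (B(S) = 3 + 1/27 = 82/27)
B(-652) - D(-242) = 82/27 - 1*(-242) = 82/27 + 242 = 6616/27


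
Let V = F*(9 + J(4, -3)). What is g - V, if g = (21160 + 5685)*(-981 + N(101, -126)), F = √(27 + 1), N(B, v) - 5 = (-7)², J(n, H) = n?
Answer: -24885315 - 26*√7 ≈ -2.4885e+7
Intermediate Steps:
N(B, v) = 54 (N(B, v) = 5 + (-7)² = 5 + 49 = 54)
F = 2*√7 (F = √28 = 2*√7 ≈ 5.2915)
g = -24885315 (g = (21160 + 5685)*(-981 + 54) = 26845*(-927) = -24885315)
V = 26*√7 (V = (2*√7)*(9 + 4) = (2*√7)*13 = 26*√7 ≈ 68.790)
g - V = -24885315 - 26*√7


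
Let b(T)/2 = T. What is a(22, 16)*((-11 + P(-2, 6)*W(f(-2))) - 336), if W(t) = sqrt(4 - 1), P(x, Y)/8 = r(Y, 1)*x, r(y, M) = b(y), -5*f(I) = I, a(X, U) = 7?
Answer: -2429 - 1344*sqrt(3) ≈ -4756.9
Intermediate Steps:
f(I) = -I/5
b(T) = 2*T
r(y, M) = 2*y
P(x, Y) = 16*Y*x (P(x, Y) = 8*((2*Y)*x) = 8*(2*Y*x) = 16*Y*x)
W(t) = sqrt(3)
a(22, 16)*((-11 + P(-2, 6)*W(f(-2))) - 336) = 7*((-11 + (16*6*(-2))*sqrt(3)) - 336) = 7*((-11 - 192*sqrt(3)) - 336) = 7*(-347 - 192*sqrt(3)) = -2429 - 1344*sqrt(3)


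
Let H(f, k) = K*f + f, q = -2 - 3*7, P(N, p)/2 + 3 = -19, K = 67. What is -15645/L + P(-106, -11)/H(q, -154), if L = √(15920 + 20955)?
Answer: 11/391 - 3129*√59/295 ≈ -81.444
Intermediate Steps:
P(N, p) = -44 (P(N, p) = -6 + 2*(-19) = -6 - 38 = -44)
q = -23 (q = -2 - 21 = -23)
H(f, k) = 68*f (H(f, k) = 67*f + f = 68*f)
L = 25*√59 (L = √36875 = 25*√59 ≈ 192.03)
-15645/L + P(-106, -11)/H(q, -154) = -15645*√59/1475 - 44/(68*(-23)) = -3129*√59/295 - 44/(-1564) = -3129*√59/295 - 44*(-1/1564) = -3129*√59/295 + 11/391 = 11/391 - 3129*√59/295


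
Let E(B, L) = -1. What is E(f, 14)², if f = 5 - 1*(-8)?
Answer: 1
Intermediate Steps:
f = 13 (f = 5 + 8 = 13)
E(f, 14)² = (-1)² = 1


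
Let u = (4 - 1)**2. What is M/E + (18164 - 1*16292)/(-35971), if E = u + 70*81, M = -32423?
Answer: -90532217/15713793 ≈ -5.7613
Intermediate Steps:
u = 9 (u = 3**2 = 9)
E = 5679 (E = 9 + 70*81 = 9 + 5670 = 5679)
M/E + (18164 - 1*16292)/(-35971) = -32423/5679 + (18164 - 1*16292)/(-35971) = -32423*1/5679 + (18164 - 16292)*(-1/35971) = -32423/5679 + 1872*(-1/35971) = -32423/5679 - 144/2767 = -90532217/15713793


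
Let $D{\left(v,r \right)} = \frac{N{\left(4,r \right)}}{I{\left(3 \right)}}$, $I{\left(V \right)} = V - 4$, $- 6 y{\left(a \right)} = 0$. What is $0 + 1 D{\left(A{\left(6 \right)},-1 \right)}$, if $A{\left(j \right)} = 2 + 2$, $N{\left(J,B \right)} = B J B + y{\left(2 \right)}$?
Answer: $-4$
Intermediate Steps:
$y{\left(a \right)} = 0$ ($y{\left(a \right)} = \left(- \frac{1}{6}\right) 0 = 0$)
$N{\left(J,B \right)} = J B^{2}$ ($N{\left(J,B \right)} = B J B + 0 = J B^{2} + 0 = J B^{2}$)
$I{\left(V \right)} = -4 + V$
$A{\left(j \right)} = 4$
$D{\left(v,r \right)} = - 4 r^{2}$ ($D{\left(v,r \right)} = \frac{4 r^{2}}{-4 + 3} = \frac{4 r^{2}}{-1} = 4 r^{2} \left(-1\right) = - 4 r^{2}$)
$0 + 1 D{\left(A{\left(6 \right)},-1 \right)} = 0 + 1 \left(- 4 \left(-1\right)^{2}\right) = 0 + 1 \left(\left(-4\right) 1\right) = 0 + 1 \left(-4\right) = 0 - 4 = -4$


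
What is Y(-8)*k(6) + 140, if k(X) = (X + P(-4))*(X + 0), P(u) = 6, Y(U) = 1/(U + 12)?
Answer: 158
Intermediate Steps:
Y(U) = 1/(12 + U)
k(X) = X*(6 + X) (k(X) = (X + 6)*(X + 0) = (6 + X)*X = X*(6 + X))
Y(-8)*k(6) + 140 = (6*(6 + 6))/(12 - 8) + 140 = (6*12)/4 + 140 = (¼)*72 + 140 = 18 + 140 = 158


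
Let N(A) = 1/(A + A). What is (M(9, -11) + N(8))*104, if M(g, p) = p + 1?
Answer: -2067/2 ≈ -1033.5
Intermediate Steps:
N(A) = 1/(2*A)
M(g, p) = 1 + p
(M(9, -11) + N(8))*104 = ((1 - 11) + (½)/8)*104 = (-10 + (½)*(⅛))*104 = (-10 + 1/16)*104 = -159/16*104 = -2067/2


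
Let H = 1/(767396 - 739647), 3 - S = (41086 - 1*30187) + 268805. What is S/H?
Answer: -7761423049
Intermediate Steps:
S = -279701 (S = 3 - ((41086 - 1*30187) + 268805) = 3 - ((41086 - 30187) + 268805) = 3 - (10899 + 268805) = 3 - 1*279704 = 3 - 279704 = -279701)
H = 1/27749 ≈ 3.6037e-5
S/H = -279701/1/27749 = -279701*27749 = -7761423049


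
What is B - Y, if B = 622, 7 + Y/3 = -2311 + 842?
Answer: 5050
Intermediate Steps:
Y = -4428 (Y = -21 + 3*(-2311 + 842) = -21 + 3*(-1469) = -21 - 4407 = -4428)
B - Y = 622 - 1*(-4428) = 622 + 4428 = 5050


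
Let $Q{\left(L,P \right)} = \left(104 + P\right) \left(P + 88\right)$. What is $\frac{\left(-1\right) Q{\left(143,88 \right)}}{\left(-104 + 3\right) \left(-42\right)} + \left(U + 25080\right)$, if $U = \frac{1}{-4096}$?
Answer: $\frac{72605400381}{2895872} \approx 25072.0$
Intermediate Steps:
$Q{\left(L,P \right)} = \left(88 + P\right) \left(104 + P\right)$ ($Q{\left(L,P \right)} = \left(104 + P\right) \left(88 + P\right) = \left(88 + P\right) \left(104 + P\right)$)
$U = - \frac{1}{4096} \approx -0.00024414$
$\frac{\left(-1\right) Q{\left(143,88 \right)}}{\left(-104 + 3\right) \left(-42\right)} + \left(U + 25080\right) = \frac{\left(-1\right) \left(9152 + 88^{2} + 192 \cdot 88\right)}{\left(-104 + 3\right) \left(-42\right)} + \left(- \frac{1}{4096} + 25080\right) = \frac{\left(-1\right) \left(9152 + 7744 + 16896\right)}{\left(-101\right) \left(-42\right)} + \frac{102727679}{4096} = \frac{\left(-1\right) 33792}{4242} + \frac{102727679}{4096} = \left(-33792\right) \frac{1}{4242} + \frac{102727679}{4096} = - \frac{5632}{707} + \frac{102727679}{4096} = \frac{72605400381}{2895872}$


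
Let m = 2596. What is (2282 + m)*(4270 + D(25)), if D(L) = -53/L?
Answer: 520467966/25 ≈ 2.0819e+7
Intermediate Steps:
(2282 + m)*(4270 + D(25)) = (2282 + 2596)*(4270 - 53/25) = 4878*(4270 - 53*1/25) = 4878*(4270 - 53/25) = 4878*(106697/25) = 520467966/25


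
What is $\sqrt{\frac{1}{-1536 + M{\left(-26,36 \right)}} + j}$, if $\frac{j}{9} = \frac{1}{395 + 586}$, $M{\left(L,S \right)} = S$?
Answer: $\frac{\sqrt{2274285}}{16350} \approx 0.092237$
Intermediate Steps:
$j = \frac{1}{109}$ ($j = \frac{9}{395 + 586} = \frac{9}{981} = 9 \cdot \frac{1}{981} = \frac{1}{109} \approx 0.0091743$)
$\sqrt{\frac{1}{-1536 + M{\left(-26,36 \right)}} + j} = \sqrt{\frac{1}{-1536 + 36} + \frac{1}{109}} = \sqrt{\frac{1}{-1500} + \frac{1}{109}} = \sqrt{- \frac{1}{1500} + \frac{1}{109}} = \sqrt{\frac{1391}{163500}} = \frac{\sqrt{2274285}}{16350}$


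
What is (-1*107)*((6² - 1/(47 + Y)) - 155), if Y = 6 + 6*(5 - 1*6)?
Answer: 598558/47 ≈ 12735.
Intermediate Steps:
Y = 0 (Y = 6 + 6*(5 - 6) = 6 + 6*(-1) = 6 - 6 = 0)
(-1*107)*((6² - 1/(47 + Y)) - 155) = (-1*107)*((6² - 1/(47 + 0)) - 155) = -107*((36 - 1/47) - 155) = -107*(1691/47 - 155) = -107*(-5594/47) = 598558/47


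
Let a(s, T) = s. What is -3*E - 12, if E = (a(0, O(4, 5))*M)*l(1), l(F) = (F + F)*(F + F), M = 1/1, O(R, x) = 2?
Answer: -12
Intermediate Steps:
M = 1
l(F) = 4*F² (l(F) = (2*F)*(2*F) = 4*F²)
E = 0 (E = (0*1)*(4*1²) = 0*(4*1) = 0*4 = 0)
-3*E - 12 = -3*0 - 12 = 0 - 12 = -12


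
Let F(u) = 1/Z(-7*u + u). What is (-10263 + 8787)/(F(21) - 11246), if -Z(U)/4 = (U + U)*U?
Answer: 187463808/1428331969 ≈ 0.13125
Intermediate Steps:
Z(U) = -8*U² (Z(U) = -4*(U + U)*U = -4*2*U*U = -8*U²)
F(u) = -1/(288*u²) (F(u) = 1/(-8*(-7*u + u)²) = 1/(-8*36*u²) = 1/(-288*u²) = -1/(288*u²))
(-10263 + 8787)/(F(21) - 11246) = (-10263 + 8787)/(-1/288/21² - 11246) = -1476/(-1/288*1/441 - 11246) = -1476/(-1/127008 - 11246) = -1476/(-1428331969/127008) = -1476*(-127008/1428331969) = 187463808/1428331969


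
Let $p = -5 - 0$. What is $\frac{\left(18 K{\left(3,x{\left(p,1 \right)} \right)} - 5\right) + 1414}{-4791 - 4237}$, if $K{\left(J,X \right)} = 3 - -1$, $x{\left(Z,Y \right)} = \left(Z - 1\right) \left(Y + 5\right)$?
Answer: $- \frac{1481}{9028} \approx -0.16405$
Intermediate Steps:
$p = -5$ ($p = -5 + 0 = -5$)
$x{\left(Z,Y \right)} = \left(-1 + Z\right) \left(5 + Y\right)$
$K{\left(J,X \right)} = 4$ ($K{\left(J,X \right)} = 3 + 1 = 4$)
$\frac{\left(18 K{\left(3,x{\left(p,1 \right)} \right)} - 5\right) + 1414}{-4791 - 4237} = \frac{\left(18 \cdot 4 - 5\right) + 1414}{-4791 - 4237} = \frac{\left(72 - 5\right) + 1414}{-9028} = \left(67 + 1414\right) \left(- \frac{1}{9028}\right) = 1481 \left(- \frac{1}{9028}\right) = - \frac{1481}{9028}$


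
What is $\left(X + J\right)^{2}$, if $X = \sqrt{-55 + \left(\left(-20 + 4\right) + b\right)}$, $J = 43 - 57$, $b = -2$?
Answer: $\left(14 - i \sqrt{73}\right)^{2} \approx 123.0 - 239.23 i$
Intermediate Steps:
$J = -14$ ($J = 43 - 57 = -14$)
$X = i \sqrt{73}$ ($X = \sqrt{-55 + \left(\left(-20 + 4\right) - 2\right)} = \sqrt{-55 - 18} = \sqrt{-73} = i \sqrt{73} \approx 8.544 i$)
$\left(X + J\right)^{2} = \left(i \sqrt{73} - 14\right)^{2} = \left(-14 + i \sqrt{73}\right)^{2}$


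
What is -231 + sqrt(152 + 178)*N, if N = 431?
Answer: -231 + 431*sqrt(330) ≈ 7598.5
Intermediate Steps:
-231 + sqrt(152 + 178)*N = -231 + sqrt(152 + 178)*431 = -231 + sqrt(330)*431 = -231 + 431*sqrt(330)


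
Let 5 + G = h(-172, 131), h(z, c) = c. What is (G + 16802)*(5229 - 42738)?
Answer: -634952352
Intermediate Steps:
G = 126 (G = -5 + 131 = 126)
(G + 16802)*(5229 - 42738) = (126 + 16802)*(5229 - 42738) = 16928*(-37509) = -634952352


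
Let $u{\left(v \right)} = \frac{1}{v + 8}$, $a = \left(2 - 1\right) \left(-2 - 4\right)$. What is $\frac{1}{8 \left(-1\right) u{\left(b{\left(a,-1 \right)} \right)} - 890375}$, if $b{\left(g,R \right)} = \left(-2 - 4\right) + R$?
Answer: $- \frac{1}{890383} \approx -1.1231 \cdot 10^{-6}$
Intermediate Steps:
$a = -6$ ($a = 1 \left(-6\right) = -6$)
$b{\left(g,R \right)} = -6 + R$
$u{\left(v \right)} = \frac{1}{8 + v}$
$\frac{1}{8 \left(-1\right) u{\left(b{\left(a,-1 \right)} \right)} - 890375} = \frac{1}{\frac{8 \left(-1\right)}{8 - 7} - 890375} = \frac{1}{- \frac{8}{8 - 7} - 890375} = \frac{1}{- \frac{8}{1} - 890375} = \frac{1}{\left(-8\right) 1 - 890375} = \frac{1}{-8 - 890375} = \frac{1}{-890383} = - \frac{1}{890383}$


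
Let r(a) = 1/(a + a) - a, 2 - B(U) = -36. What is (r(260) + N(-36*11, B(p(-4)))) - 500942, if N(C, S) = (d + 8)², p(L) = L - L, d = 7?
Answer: -260508039/520 ≈ -5.0098e+5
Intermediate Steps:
p(L) = 0
B(U) = 38 (B(U) = 2 - 1*(-36) = 2 + 36 = 38)
r(a) = 1/(2*a) - a
N(C, S) = 225 (N(C, S) = (7 + 8)² = 15² = 225)
(r(260) + N(-36*11, B(p(-4)))) - 500942 = (((½)/260 - 1*260) + 225) - 500942 = (((½)*(1/260) - 260) + 225) - 500942 = ((1/520 - 260) + 225) - 500942 = (-135199/520 + 225) - 500942 = -18199/520 - 500942 = -260508039/520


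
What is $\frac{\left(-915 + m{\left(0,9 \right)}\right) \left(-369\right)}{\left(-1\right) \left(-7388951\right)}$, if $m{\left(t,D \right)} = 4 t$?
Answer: $\frac{337635}{7388951} \approx 0.045695$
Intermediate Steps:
$\frac{\left(-915 + m{\left(0,9 \right)}\right) \left(-369\right)}{\left(-1\right) \left(-7388951\right)} = \frac{\left(-915 + 4 \cdot 0\right) \left(-369\right)}{\left(-1\right) \left(-7388951\right)} = \frac{\left(-915 + 0\right) \left(-369\right)}{7388951} = \left(-915\right) \left(-369\right) \frac{1}{7388951} = 337635 \cdot \frac{1}{7388951} = \frac{337635}{7388951}$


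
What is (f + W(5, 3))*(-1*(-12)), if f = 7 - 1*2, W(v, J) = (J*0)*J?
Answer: 60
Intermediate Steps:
W(v, J) = 0 (W(v, J) = 0*J = 0)
f = 5 (f = 7 - 2 = 5)
(f + W(5, 3))*(-1*(-12)) = (5 + 0)*(-1*(-12)) = 5*12 = 60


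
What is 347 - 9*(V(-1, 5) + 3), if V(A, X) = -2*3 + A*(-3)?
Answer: 347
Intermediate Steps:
V(A, X) = -6 - 3*A
347 - 9*(V(-1, 5) + 3) = 347 - 9*((-6 - 3*(-1)) + 3) = 347 - 9*((-6 + 3) + 3) = 347 - 9*(-3 + 3) = 347 - 9*0 = 347 + 0 = 347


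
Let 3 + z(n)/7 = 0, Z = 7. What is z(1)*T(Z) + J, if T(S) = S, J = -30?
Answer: -177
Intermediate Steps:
z(n) = -21 (z(n) = -21 + 7*0 = -21 + 0 = -21)
z(1)*T(Z) + J = -21*7 - 30 = -147 - 30 = -177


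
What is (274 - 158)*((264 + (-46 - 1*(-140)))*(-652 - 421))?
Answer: -44559544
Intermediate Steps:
(274 - 158)*((264 + (-46 - 1*(-140)))*(-652 - 421)) = 116*((264 + (-46 + 140))*(-1073)) = 116*((264 + 94)*(-1073)) = 116*(358*(-1073)) = 116*(-384134) = -44559544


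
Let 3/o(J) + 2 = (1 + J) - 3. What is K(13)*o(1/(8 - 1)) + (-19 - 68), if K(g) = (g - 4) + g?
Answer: -937/9 ≈ -104.11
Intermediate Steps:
K(g) = -4 + 2*g (K(g) = (-4 + g) + g = -4 + 2*g)
o(J) = 3/(-4 + J) (o(J) = 3/(-2 + ((1 + J) - 3)) = 3/(-2 + (-2 + J)) = 3/(-4 + J))
K(13)*o(1/(8 - 1)) + (-19 - 68) = (-4 + 2*13)*(3/(-4 + 1/(8 - 1))) + (-19 - 68) = (-4 + 26)*(3/(-4 + 1/7)) - 87 = 22*(3/(-4 + 1/7)) - 87 = 22*(3/(-27/7)) - 87 = 22*(3*(-7/27)) - 87 = 22*(-7/9) - 87 = -154/9 - 87 = -937/9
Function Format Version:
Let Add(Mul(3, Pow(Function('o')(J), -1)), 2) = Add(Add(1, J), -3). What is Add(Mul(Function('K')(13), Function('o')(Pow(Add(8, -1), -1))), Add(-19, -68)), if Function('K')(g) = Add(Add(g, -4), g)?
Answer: Rational(-937, 9) ≈ -104.11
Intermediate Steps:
Function('K')(g) = Add(-4, Mul(2, g)) (Function('K')(g) = Add(Add(-4, g), g) = Add(-4, Mul(2, g)))
Function('o')(J) = Mul(3, Pow(Add(-4, J), -1)) (Function('o')(J) = Mul(3, Pow(Add(-2, Add(Add(1, J), -3)), -1)) = Mul(3, Pow(Add(-2, Add(-2, J)), -1)) = Mul(3, Pow(Add(-4, J), -1)))
Add(Mul(Function('K')(13), Function('o')(Pow(Add(8, -1), -1))), Add(-19, -68)) = Add(Mul(Add(-4, Mul(2, 13)), Mul(3, Pow(Add(-4, Pow(Add(8, -1), -1)), -1))), Add(-19, -68)) = Add(Mul(Add(-4, 26), Mul(3, Pow(Add(-4, Pow(7, -1)), -1))), -87) = Add(Mul(22, Mul(3, Pow(Add(-4, Rational(1, 7)), -1))), -87) = Add(Mul(22, Mul(3, Pow(Rational(-27, 7), -1))), -87) = Add(Mul(22, Mul(3, Rational(-7, 27))), -87) = Add(Mul(22, Rational(-7, 9)), -87) = Add(Rational(-154, 9), -87) = Rational(-937, 9)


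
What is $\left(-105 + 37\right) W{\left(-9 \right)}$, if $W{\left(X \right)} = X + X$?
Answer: $1224$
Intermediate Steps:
$W{\left(X \right)} = 2 X$
$\left(-105 + 37\right) W{\left(-9 \right)} = \left(-105 + 37\right) 2 \left(-9\right) = \left(-68\right) \left(-18\right) = 1224$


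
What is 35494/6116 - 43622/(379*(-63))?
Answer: 557141195/73015866 ≈ 7.6304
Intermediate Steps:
35494/6116 - 43622/(379*(-63)) = 35494*(1/6116) - 43622/(-23877) = 17747/3058 - 43622*(-1/23877) = 17747/3058 + 43622/23877 = 557141195/73015866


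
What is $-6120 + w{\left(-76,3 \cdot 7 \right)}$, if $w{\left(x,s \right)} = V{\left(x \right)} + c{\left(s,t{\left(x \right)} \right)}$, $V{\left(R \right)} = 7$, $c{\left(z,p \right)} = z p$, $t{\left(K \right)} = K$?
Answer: $-7709$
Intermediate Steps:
$c{\left(z,p \right)} = p z$
$w{\left(x,s \right)} = 7 + s x$ ($w{\left(x,s \right)} = 7 + x s = 7 + s x$)
$-6120 + w{\left(-76,3 \cdot 7 \right)} = -6120 + \left(7 + 3 \cdot 7 \left(-76\right)\right) = -6120 + \left(7 + 21 \left(-76\right)\right) = -6120 + \left(7 - 1596\right) = -6120 - 1589 = -7709$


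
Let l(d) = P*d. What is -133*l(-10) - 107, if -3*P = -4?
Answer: 4999/3 ≈ 1666.3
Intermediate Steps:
P = 4/3 (P = -1/3*(-4) = 4/3 ≈ 1.3333)
l(d) = 4*d/3
-133*l(-10) - 107 = -532*(-10)/3 - 107 = -133*(-40/3) - 107 = 5320/3 - 107 = 4999/3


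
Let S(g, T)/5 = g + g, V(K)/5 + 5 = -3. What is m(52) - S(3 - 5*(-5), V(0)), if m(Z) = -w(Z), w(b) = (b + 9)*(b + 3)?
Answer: -3635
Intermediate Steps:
V(K) = -40 (V(K) = -25 + 5*(-3) = -25 - 15 = -40)
w(b) = (3 + b)*(9 + b) (w(b) = (9 + b)*(3 + b) = (3 + b)*(9 + b))
m(Z) = -27 - Z**2 - 12*Z (m(Z) = -(27 + Z**2 + 12*Z) = -27 - Z**2 - 12*Z)
S(g, T) = 10*g (S(g, T) = 5*(g + g) = 5*(2*g) = 10*g)
m(52) - S(3 - 5*(-5), V(0)) = (-27 - 1*52**2 - 12*52) - 10*(3 - 5*(-5)) = (-27 - 1*2704 - 624) - 10*(3 + 25) = (-27 - 2704 - 624) - 10*28 = -3355 - 1*280 = -3355 - 280 = -3635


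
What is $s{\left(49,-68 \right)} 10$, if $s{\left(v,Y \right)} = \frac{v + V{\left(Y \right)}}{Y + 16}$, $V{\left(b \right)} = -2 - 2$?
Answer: $- \frac{225}{26} \approx -8.6538$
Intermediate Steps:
$V{\left(b \right)} = -4$
$s{\left(v,Y \right)} = \frac{-4 + v}{16 + Y}$ ($s{\left(v,Y \right)} = \frac{v - 4}{Y + 16} = \frac{-4 + v}{16 + Y}$)
$s{\left(49,-68 \right)} 10 = \frac{-4 + 49}{16 - 68} \cdot 10 = \frac{1}{-52} \cdot 45 \cdot 10 = \left(- \frac{1}{52}\right) 45 \cdot 10 = \left(- \frac{45}{52}\right) 10 = - \frac{225}{26}$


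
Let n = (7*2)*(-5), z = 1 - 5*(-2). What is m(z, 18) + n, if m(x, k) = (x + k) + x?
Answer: -30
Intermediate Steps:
z = 11 (z = 1 + 10 = 11)
m(x, k) = k + 2*x (m(x, k) = (k + x) + x = k + 2*x)
n = -70 (n = 14*(-5) = -70)
m(z, 18) + n = (18 + 2*11) - 70 = (18 + 22) - 70 = 40 - 70 = -30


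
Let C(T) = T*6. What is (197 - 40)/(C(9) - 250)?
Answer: -157/196 ≈ -0.80102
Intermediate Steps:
C(T) = 6*T
(197 - 40)/(C(9) - 250) = (197 - 40)/(6*9 - 250) = 157/(54 - 250) = 157/(-196) = 157*(-1/196) = -157/196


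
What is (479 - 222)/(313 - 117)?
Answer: 257/196 ≈ 1.3112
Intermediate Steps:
(479 - 222)/(313 - 117) = 257/196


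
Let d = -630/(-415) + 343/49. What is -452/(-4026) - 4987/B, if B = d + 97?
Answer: -831243665/17629854 ≈ -47.150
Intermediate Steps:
d = 707/83 (d = -630*(-1/415) + 343*(1/49) = 126/83 + 7 = 707/83 ≈ 8.5181)
B = 8758/83 (B = 707/83 + 97 = 8758/83 ≈ 105.52)
-452/(-4026) - 4987/B = -452/(-4026) - 4987/8758/83 = -452*(-1/4026) - 4987*83/8758 = 226/2013 - 413921/8758 = -831243665/17629854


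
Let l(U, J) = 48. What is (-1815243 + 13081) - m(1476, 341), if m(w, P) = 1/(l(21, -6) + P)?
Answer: -701041019/389 ≈ -1.8022e+6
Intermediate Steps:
m(w, P) = 1/(48 + P)
(-1815243 + 13081) - m(1476, 341) = (-1815243 + 13081) - 1/(48 + 341) = -1802162 - 1/389 = -701041019/389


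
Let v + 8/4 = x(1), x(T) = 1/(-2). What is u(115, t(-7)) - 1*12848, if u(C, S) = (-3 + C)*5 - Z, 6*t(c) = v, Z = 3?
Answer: -12291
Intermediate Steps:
x(T) = -½
v = -5/2 (v = -2 - ½ = -5/2 ≈ -2.5000)
t(c) = -5/12 (t(c) = (⅙)*(-5/2) = -5/12)
u(C, S) = -18 + 5*C (u(C, S) = (-3 + C)*5 - 1*3 = (-15 + 5*C) - 3 = -18 + 5*C)
u(115, t(-7)) - 1*12848 = (-18 + 5*115) - 1*12848 = (-18 + 575) - 12848 = 557 - 12848 = -12291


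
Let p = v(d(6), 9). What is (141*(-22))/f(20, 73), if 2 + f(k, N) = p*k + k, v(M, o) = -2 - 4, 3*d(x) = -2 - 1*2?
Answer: 517/17 ≈ 30.412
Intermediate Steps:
d(x) = -4/3 (d(x) = (-2 - 1*2)/3 = (-2 - 2)/3 = (⅓)*(-4) = -4/3)
v(M, o) = -6
p = -6
f(k, N) = -2 - 5*k (f(k, N) = -2 + (-6*k + k) = -2 - 5*k)
(141*(-22))/f(20, 73) = (141*(-22))/(-2 - 5*20) = -3102/(-2 - 100) = -3102/(-102) = -3102*(-1/102) = 517/17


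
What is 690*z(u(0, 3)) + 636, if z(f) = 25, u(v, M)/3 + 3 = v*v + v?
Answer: 17886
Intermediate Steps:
u(v, M) = -9 + 3*v + 3*v² (u(v, M) = -9 + 3*(v*v + v) = -9 + 3*(v² + v) = -9 + 3*(v + v²) = -9 + (3*v + 3*v²) = -9 + 3*v + 3*v²)
690*z(u(0, 3)) + 636 = 690*25 + 636 = 17250 + 636 = 17886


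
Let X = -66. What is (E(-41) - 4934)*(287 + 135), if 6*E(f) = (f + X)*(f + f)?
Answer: -4395130/3 ≈ -1.4650e+6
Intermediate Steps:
E(f) = f*(-66 + f)/3 (E(f) = ((f - 66)*(f + f))/6 = ((-66 + f)*(2*f))/6 = (2*f*(-66 + f))/6 = f*(-66 + f)/3)
(E(-41) - 4934)*(287 + 135) = ((⅓)*(-41)*(-66 - 41) - 4934)*(287 + 135) = ((⅓)*(-41)*(-107) - 4934)*422 = (4387/3 - 4934)*422 = -10415/3*422 = -4395130/3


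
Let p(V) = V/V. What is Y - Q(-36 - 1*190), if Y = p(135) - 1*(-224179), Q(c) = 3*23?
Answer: 224111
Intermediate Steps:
Q(c) = 69
p(V) = 1
Y = 224180 (Y = 1 - 1*(-224179) = 1 + 224179 = 224180)
Y - Q(-36 - 1*190) = 224180 - 1*69 = 224180 - 69 = 224111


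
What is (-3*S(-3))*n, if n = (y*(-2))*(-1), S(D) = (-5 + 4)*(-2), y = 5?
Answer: -60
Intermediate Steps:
S(D) = 2 (S(D) = -1*(-2) = 2)
n = 10 (n = (5*(-2))*(-1) = -10*(-1) = 10)
(-3*S(-3))*n = -3*2*10 = -6*10 = -60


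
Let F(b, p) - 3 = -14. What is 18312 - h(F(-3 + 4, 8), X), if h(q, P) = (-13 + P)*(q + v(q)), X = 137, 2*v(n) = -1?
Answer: 19738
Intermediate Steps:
v(n) = -½ (v(n) = (½)*(-1) = -½)
F(b, p) = -11 (F(b, p) = 3 - 14 = -11)
h(q, P) = (-13 + P)*(-½ + q) (h(q, P) = (-13 + P)*(q - ½) = (-13 + P)*(-½ + q))
18312 - h(F(-3 + 4, 8), X) = 18312 - (13/2 - 13*(-11) - ½*137 + 137*(-11)) = 18312 - (13/2 + 143 - 137/2 - 1507) = 18312 - 1*(-1426) = 18312 + 1426 = 19738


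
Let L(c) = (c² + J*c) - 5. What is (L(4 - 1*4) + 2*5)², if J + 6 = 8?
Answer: 25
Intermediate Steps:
J = 2 (J = -6 + 8 = 2)
L(c) = -5 + c² + 2*c (L(c) = (c² + 2*c) - 5 = -5 + c² + 2*c)
(L(4 - 1*4) + 2*5)² = ((-5 + (4 - 1*4)² + 2*(4 - 1*4)) + 2*5)² = ((-5 + (4 - 4)² + 2*(4 - 4)) + 10)² = ((-5 + 0² + 2*0) + 10)² = ((-5 + 0 + 0) + 10)² = (-5 + 10)² = 5² = 25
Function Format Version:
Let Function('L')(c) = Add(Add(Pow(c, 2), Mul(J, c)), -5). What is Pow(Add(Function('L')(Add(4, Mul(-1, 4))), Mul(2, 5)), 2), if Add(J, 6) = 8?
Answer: 25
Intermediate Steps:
J = 2 (J = Add(-6, 8) = 2)
Function('L')(c) = Add(-5, Pow(c, 2), Mul(2, c)) (Function('L')(c) = Add(Add(Pow(c, 2), Mul(2, c)), -5) = Add(-5, Pow(c, 2), Mul(2, c)))
Pow(Add(Function('L')(Add(4, Mul(-1, 4))), Mul(2, 5)), 2) = Pow(Add(Add(-5, Pow(Add(4, Mul(-1, 4)), 2), Mul(2, Add(4, Mul(-1, 4)))), Mul(2, 5)), 2) = Pow(Add(Add(-5, Pow(Add(4, -4), 2), Mul(2, Add(4, -4))), 10), 2) = Pow(Add(Add(-5, Pow(0, 2), Mul(2, 0)), 10), 2) = Pow(Add(Add(-5, 0, 0), 10), 2) = Pow(Add(-5, 10), 2) = Pow(5, 2) = 25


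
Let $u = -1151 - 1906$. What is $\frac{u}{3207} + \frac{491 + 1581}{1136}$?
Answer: $\frac{132173}{151798} \approx 0.87072$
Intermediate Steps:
$u = -3057$ ($u = -1151 - 1906 = -3057$)
$\frac{u}{3207} + \frac{491 + 1581}{1136} = - \frac{3057}{3207} + \frac{491 + 1581}{1136} = \left(-3057\right) \frac{1}{3207} + 2072 \cdot \frac{1}{1136} = - \frac{1019}{1069} + \frac{259}{142} = \frac{132173}{151798}$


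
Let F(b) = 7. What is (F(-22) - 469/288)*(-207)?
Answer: -35581/32 ≈ -1111.9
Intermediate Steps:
(F(-22) - 469/288)*(-207) = (7 - 469/288)*(-207) = (1547/288)*(-207) = -35581/32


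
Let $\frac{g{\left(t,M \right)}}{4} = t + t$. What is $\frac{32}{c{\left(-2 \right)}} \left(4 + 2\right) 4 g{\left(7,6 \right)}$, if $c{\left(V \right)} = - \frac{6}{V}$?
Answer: $14336$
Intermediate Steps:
$g{\left(t,M \right)} = 8 t$ ($g{\left(t,M \right)} = 4 \left(t + t\right) = 4 \cdot 2 t = 8 t$)
$\frac{32}{c{\left(-2 \right)}} \left(4 + 2\right) 4 g{\left(7,6 \right)} = \frac{32}{\left(-6\right) \frac{1}{-2}} \left(4 + 2\right) 4 \cdot 8 \cdot 7 = \frac{32}{\left(-6\right) \left(- \frac{1}{2}\right)} 6 \cdot 4 \cdot 56 = \frac{32}{3} \cdot 24 \cdot 56 = 256 \cdot 56 = 14336$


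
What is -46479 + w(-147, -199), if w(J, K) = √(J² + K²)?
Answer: -46479 + √61210 ≈ -46232.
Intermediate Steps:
-46479 + w(-147, -199) = -46479 + √((-147)² + (-199)²) = -46479 + √(21609 + 39601) = -46479 + √61210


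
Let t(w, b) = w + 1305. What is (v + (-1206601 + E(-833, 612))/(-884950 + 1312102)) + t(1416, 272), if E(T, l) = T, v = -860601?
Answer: -61074394199/71192 ≈ -8.5788e+5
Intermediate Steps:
t(w, b) = 1305 + w
(v + (-1206601 + E(-833, 612))/(-884950 + 1312102)) + t(1416, 272) = (-860601 + (-1206601 - 833)/(-884950 + 1312102)) + (1305 + 1416) = (-860601 - 1207434/427152) + 2721 = (-860601 - 1207434*1/427152) + 2721 = (-860601 - 201239/71192) + 2721 = -61268107631/71192 + 2721 = -61074394199/71192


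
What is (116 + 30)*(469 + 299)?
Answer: 112128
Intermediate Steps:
(116 + 30)*(469 + 299) = 146*768 = 112128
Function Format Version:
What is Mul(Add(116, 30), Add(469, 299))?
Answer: 112128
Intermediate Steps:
Mul(Add(116, 30), Add(469, 299)) = Mul(146, 768) = 112128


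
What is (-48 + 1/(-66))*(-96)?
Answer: 50704/11 ≈ 4609.5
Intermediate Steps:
(-48 + 1/(-66))*(-96) = (-48 - 1/66)*(-96) = -3169/66*(-96) = 50704/11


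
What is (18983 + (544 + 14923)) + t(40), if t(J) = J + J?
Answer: 34530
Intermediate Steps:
t(J) = 2*J
(18983 + (544 + 14923)) + t(40) = (18983 + (544 + 14923)) + 2*40 = (18983 + 15467) + 80 = 34450 + 80 = 34530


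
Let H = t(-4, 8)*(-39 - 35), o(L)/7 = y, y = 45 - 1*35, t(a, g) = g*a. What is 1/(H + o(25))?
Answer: 1/2438 ≈ 0.00041017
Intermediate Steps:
t(a, g) = a*g
y = 10 (y = 45 - 35 = 10)
o(L) = 70 (o(L) = 7*10 = 70)
H = 2368 (H = (-4*8)*(-39 - 35) = -32*(-74) = 2368)
1/(H + o(25)) = 1/(2368 + 70) = 1/2438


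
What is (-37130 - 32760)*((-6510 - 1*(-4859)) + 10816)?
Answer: -640541850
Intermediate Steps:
(-37130 - 32760)*((-6510 - 1*(-4859)) + 10816) = -69890*((-6510 + 4859) + 10816) = -69890*(-1651 + 10816) = -69890*9165 = -640541850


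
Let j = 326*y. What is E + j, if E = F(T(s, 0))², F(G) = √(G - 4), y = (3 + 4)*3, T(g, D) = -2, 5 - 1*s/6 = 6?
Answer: 6840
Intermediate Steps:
s = -6 (s = 30 - 6*6 = 30 - 36 = -6)
y = 21 (y = 7*3 = 21)
F(G) = √(-4 + G)
E = -6 (E = (√(-4 - 2))² = (√(-6))² = (I*√6)² = -6)
j = 6846 (j = 326*21 = 6846)
E + j = -6 + 6846 = 6840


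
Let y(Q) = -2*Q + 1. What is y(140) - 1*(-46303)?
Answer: 46024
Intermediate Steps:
y(Q) = 1 - 2*Q
y(140) - 1*(-46303) = (1 - 2*140) - 1*(-46303) = (1 - 280) + 46303 = -279 + 46303 = 46024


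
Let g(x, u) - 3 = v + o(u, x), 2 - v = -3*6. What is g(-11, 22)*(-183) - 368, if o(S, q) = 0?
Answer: -4577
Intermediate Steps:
v = 20 (v = 2 - (-3)*6 = 2 - 1*(-18) = 2 + 18 = 20)
g(x, u) = 23 (g(x, u) = 3 + (20 + 0) = 3 + 20 = 23)
g(-11, 22)*(-183) - 368 = 23*(-183) - 368 = -4209 - 368 = -4577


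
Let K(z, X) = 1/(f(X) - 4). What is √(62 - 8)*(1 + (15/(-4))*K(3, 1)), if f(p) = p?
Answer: 27*√6/4 ≈ 16.534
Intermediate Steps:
K(z, X) = 1/(-4 + X) (K(z, X) = 1/(X - 4) = 1/(-4 + X))
√(62 - 8)*(1 + (15/(-4))*K(3, 1)) = √(62 - 8)*(1 + (15/(-4))/(-4 + 1)) = √54*(1 + (15*(-¼))/(-3)) = (3*√6)*(1 - 15/4*(-⅓)) = (3*√6)*(1 + 5/4) = (3*√6)*(9/4) = 27*√6/4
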